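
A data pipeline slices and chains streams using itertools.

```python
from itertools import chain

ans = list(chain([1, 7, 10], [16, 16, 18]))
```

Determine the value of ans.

Step 1: chain() concatenates iterables: [1, 7, 10] + [16, 16, 18].
Therefore ans = [1, 7, 10, 16, 16, 18].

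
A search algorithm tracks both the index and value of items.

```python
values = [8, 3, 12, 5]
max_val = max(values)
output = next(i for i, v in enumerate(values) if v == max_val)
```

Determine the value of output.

Step 1: max([8, 3, 12, 5]) = 12.
Step 2: Find first index where value == 12:
  Index 0: 8 != 12
  Index 1: 3 != 12
  Index 2: 12 == 12, found!
Therefore output = 2.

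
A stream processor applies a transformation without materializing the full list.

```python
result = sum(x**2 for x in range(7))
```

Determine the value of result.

Step 1: Compute x**2 for each x in range(7):
  x=0: 0**2 = 0
  x=1: 1**2 = 1
  x=2: 2**2 = 4
  x=3: 3**2 = 9
  x=4: 4**2 = 16
  x=5: 5**2 = 25
  x=6: 6**2 = 36
Step 2: sum = 0 + 1 + 4 + 9 + 16 + 25 + 36 = 91.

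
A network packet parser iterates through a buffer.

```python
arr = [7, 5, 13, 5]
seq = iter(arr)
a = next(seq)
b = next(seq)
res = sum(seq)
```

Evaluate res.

Step 1: Create iterator over [7, 5, 13, 5].
Step 2: a = next() = 7, b = next() = 5.
Step 3: sum() of remaining [13, 5] = 18.
Therefore res = 18.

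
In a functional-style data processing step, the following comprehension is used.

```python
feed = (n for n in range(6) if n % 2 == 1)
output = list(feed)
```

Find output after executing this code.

Step 1: Filter range(6) keeping only odd values:
  n=0: even, excluded
  n=1: odd, included
  n=2: even, excluded
  n=3: odd, included
  n=4: even, excluded
  n=5: odd, included
Therefore output = [1, 3, 5].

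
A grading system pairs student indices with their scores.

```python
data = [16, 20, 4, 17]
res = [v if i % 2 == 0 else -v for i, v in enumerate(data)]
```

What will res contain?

Step 1: For each (i, v), keep v if i is even, negate if odd:
  i=0 (even): keep 16
  i=1 (odd): negate to -20
  i=2 (even): keep 4
  i=3 (odd): negate to -17
Therefore res = [16, -20, 4, -17].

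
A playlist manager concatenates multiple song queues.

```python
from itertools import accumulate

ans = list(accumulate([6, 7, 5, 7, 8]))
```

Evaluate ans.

Step 1: accumulate computes running sums:
  + 6 = 6
  + 7 = 13
  + 5 = 18
  + 7 = 25
  + 8 = 33
Therefore ans = [6, 13, 18, 25, 33].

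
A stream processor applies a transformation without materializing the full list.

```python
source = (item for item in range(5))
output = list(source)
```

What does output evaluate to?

Step 1: Generator expression iterates range(5): [0, 1, 2, 3, 4].
Step 2: list() collects all values.
Therefore output = [0, 1, 2, 3, 4].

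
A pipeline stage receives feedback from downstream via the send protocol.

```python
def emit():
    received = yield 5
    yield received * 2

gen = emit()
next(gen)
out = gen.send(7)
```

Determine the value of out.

Step 1: next(gen) advances to first yield, producing 5.
Step 2: send(7) resumes, received = 7.
Step 3: yield received * 2 = 7 * 2 = 14.
Therefore out = 14.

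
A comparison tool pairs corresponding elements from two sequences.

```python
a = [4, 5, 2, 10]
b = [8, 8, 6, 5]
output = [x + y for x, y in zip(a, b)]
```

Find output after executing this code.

Step 1: Add corresponding elements:
  4 + 8 = 12
  5 + 8 = 13
  2 + 6 = 8
  10 + 5 = 15
Therefore output = [12, 13, 8, 15].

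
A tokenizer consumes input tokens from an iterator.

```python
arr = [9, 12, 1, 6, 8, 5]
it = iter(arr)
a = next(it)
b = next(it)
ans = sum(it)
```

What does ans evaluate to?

Step 1: Create iterator over [9, 12, 1, 6, 8, 5].
Step 2: a = next() = 9, b = next() = 12.
Step 3: sum() of remaining [1, 6, 8, 5] = 20.
Therefore ans = 20.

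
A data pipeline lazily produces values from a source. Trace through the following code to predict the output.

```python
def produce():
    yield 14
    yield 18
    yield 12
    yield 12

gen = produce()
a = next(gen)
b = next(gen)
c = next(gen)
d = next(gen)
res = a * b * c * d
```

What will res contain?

Step 1: Create generator and consume all values:
  a = next(gen) = 14
  b = next(gen) = 18
  c = next(gen) = 12
  d = next(gen) = 12
Step 2: res = 14 * 18 * 12 * 12 = 36288.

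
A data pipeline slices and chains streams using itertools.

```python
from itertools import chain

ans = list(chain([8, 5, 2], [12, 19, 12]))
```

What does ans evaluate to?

Step 1: chain() concatenates iterables: [8, 5, 2] + [12, 19, 12].
Therefore ans = [8, 5, 2, 12, 19, 12].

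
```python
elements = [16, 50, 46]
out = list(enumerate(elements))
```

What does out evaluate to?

Step 1: enumerate pairs each element with its index:
  (0, 16)
  (1, 50)
  (2, 46)
Therefore out = [(0, 16), (1, 50), (2, 46)].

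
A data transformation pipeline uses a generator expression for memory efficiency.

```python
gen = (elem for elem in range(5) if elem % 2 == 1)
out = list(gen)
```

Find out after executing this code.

Step 1: Filter range(5) keeping only odd values:
  elem=0: even, excluded
  elem=1: odd, included
  elem=2: even, excluded
  elem=3: odd, included
  elem=4: even, excluded
Therefore out = [1, 3].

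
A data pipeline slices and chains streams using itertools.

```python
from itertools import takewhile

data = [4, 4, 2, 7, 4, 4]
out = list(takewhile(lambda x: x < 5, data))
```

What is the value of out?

Step 1: takewhile stops at first element >= 5:
  4 < 5: take
  4 < 5: take
  2 < 5: take
  7 >= 5: stop
Therefore out = [4, 4, 2].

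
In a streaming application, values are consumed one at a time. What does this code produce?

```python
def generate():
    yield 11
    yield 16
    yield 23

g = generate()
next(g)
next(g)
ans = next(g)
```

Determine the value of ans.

Step 1: generate() creates a generator.
Step 2: next(g) yields 11 (consumed and discarded).
Step 3: next(g) yields 16 (consumed and discarded).
Step 4: next(g) yields 23, assigned to ans.
Therefore ans = 23.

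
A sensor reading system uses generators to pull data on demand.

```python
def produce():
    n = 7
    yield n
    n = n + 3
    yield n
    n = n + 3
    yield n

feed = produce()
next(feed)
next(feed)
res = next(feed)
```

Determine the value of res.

Step 1: Trace through generator execution:
  Yield 1: n starts at 7, yield 7
  Yield 2: n = 7 + 3 = 10, yield 10
  Yield 3: n = 10 + 3 = 13, yield 13
Step 2: First next() gets 7, second next() gets the second value, third next() yields 13.
Therefore res = 13.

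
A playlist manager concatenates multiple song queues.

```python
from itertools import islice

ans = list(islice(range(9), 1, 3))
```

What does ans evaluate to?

Step 1: islice(range(9), 1, 3) takes elements at indices [1, 3).
Step 2: Elements: [1, 2].
Therefore ans = [1, 2].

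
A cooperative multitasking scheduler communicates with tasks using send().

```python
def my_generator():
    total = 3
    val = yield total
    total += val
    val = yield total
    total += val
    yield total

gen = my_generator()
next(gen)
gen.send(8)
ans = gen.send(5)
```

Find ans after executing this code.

Step 1: next() -> yield total=3.
Step 2: send(8) -> val=8, total = 3+8 = 11, yield 11.
Step 3: send(5) -> val=5, total = 11+5 = 16, yield 16.
Therefore ans = 16.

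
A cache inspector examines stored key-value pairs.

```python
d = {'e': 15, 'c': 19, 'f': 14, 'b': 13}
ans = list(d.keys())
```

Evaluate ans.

Step 1: d.keys() returns the dictionary keys in insertion order.
Therefore ans = ['e', 'c', 'f', 'b'].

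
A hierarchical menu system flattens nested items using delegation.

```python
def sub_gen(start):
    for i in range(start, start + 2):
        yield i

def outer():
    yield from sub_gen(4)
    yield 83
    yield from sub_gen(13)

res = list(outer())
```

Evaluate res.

Step 1: outer() delegates to sub_gen(4):
  yield 4
  yield 5
Step 2: yield 83
Step 3: Delegates to sub_gen(13):
  yield 13
  yield 14
Therefore res = [4, 5, 83, 13, 14].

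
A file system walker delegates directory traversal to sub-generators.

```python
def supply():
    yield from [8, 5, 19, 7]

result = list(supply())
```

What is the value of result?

Step 1: yield from delegates to the iterable, yielding each element.
Step 2: Collected values: [8, 5, 19, 7].
Therefore result = [8, 5, 19, 7].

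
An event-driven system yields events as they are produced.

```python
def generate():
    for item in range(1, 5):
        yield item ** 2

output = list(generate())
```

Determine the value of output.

Step 1: For each item in range(1, 5), yield item**2:
  item=1: yield 1**2 = 1
  item=2: yield 2**2 = 4
  item=3: yield 3**2 = 9
  item=4: yield 4**2 = 16
Therefore output = [1, 4, 9, 16].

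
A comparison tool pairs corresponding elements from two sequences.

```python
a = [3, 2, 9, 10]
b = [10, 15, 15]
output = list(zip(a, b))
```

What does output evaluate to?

Step 1: zip stops at shortest (len(a)=4, len(b)=3):
  Index 0: (3, 10)
  Index 1: (2, 15)
  Index 2: (9, 15)
Step 2: Last element of a (10) has no pair, dropped.
Therefore output = [(3, 10), (2, 15), (9, 15)].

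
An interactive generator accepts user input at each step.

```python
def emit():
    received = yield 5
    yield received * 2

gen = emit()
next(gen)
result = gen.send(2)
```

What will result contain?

Step 1: next(gen) advances to first yield, producing 5.
Step 2: send(2) resumes, received = 2.
Step 3: yield received * 2 = 2 * 2 = 4.
Therefore result = 4.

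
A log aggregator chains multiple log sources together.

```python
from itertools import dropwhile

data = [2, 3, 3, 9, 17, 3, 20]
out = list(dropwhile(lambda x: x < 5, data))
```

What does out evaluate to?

Step 1: dropwhile drops elements while < 5:
  2 < 5: dropped
  3 < 5: dropped
  3 < 5: dropped
  9: kept (dropping stopped)
Step 2: Remaining elements kept regardless of condition.
Therefore out = [9, 17, 3, 20].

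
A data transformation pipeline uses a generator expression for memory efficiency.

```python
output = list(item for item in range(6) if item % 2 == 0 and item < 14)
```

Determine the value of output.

Step 1: Filter range(6) where item % 2 == 0 and item < 14:
  item=0: both conditions met, included
  item=1: excluded (1 % 2 != 0)
  item=2: both conditions met, included
  item=3: excluded (3 % 2 != 0)
  item=4: both conditions met, included
  item=5: excluded (5 % 2 != 0)
Therefore output = [0, 2, 4].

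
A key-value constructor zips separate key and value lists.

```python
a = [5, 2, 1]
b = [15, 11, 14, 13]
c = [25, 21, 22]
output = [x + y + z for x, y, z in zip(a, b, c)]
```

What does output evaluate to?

Step 1: zip three lists (truncates to shortest, len=3):
  5 + 15 + 25 = 45
  2 + 11 + 21 = 34
  1 + 14 + 22 = 37
Therefore output = [45, 34, 37].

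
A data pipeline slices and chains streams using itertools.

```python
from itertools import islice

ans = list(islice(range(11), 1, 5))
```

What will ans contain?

Step 1: islice(range(11), 1, 5) takes elements at indices [1, 5).
Step 2: Elements: [1, 2, 3, 4].
Therefore ans = [1, 2, 3, 4].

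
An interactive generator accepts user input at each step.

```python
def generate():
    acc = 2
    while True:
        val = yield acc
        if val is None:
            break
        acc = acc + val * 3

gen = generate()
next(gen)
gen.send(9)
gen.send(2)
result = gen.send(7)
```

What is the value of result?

Step 1: next() -> yield acc=2.
Step 2: send(9) -> val=9, acc = 2 + 9*3 = 29, yield 29.
Step 3: send(2) -> val=2, acc = 29 + 2*3 = 35, yield 35.
Step 4: send(7) -> val=7, acc = 35 + 7*3 = 56, yield 56.
Therefore result = 56.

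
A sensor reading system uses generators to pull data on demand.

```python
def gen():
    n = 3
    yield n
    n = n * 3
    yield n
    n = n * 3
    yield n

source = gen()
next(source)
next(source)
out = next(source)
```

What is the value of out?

Step 1: Trace through generator execution:
  Yield 1: n starts at 3, yield 3
  Yield 2: n = 3 * 3 = 9, yield 9
  Yield 3: n = 9 * 3 = 27, yield 27
Step 2: First next() gets 3, second next() gets the second value, third next() yields 27.
Therefore out = 27.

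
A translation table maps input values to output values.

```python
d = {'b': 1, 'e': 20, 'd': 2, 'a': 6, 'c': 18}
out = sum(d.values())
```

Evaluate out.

Step 1: d.values() = [1, 20, 2, 6, 18].
Step 2: sum = 47.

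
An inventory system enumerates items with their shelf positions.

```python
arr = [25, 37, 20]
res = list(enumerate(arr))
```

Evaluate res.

Step 1: enumerate pairs each element with its index:
  (0, 25)
  (1, 37)
  (2, 20)
Therefore res = [(0, 25), (1, 37), (2, 20)].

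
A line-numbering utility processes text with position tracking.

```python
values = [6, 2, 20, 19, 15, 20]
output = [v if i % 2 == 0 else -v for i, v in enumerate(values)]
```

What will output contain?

Step 1: For each (i, v), keep v if i is even, negate if odd:
  i=0 (even): keep 6
  i=1 (odd): negate to -2
  i=2 (even): keep 20
  i=3 (odd): negate to -19
  i=4 (even): keep 15
  i=5 (odd): negate to -20
Therefore output = [6, -2, 20, -19, 15, -20].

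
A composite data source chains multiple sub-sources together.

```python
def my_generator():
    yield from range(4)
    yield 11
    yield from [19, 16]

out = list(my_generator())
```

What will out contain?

Step 1: Trace yields in order:
  yield 0
  yield 1
  yield 2
  yield 3
  yield 11
  yield 19
  yield 16
Therefore out = [0, 1, 2, 3, 11, 19, 16].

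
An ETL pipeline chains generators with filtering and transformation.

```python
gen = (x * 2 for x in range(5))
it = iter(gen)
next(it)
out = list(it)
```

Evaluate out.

Step 1: Generator produces [0, 2, 4, 6, 8].
Step 2: next(it) consumes first element (0).
Step 3: list(it) collects remaining: [2, 4, 6, 8].
Therefore out = [2, 4, 6, 8].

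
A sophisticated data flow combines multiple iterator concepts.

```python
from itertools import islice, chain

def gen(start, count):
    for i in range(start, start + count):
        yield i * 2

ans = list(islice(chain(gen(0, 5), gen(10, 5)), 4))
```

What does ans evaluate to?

Step 1: gen(0, 5) yields [0, 2, 4, 6, 8].
Step 2: gen(10, 5) yields [20, 22, 24, 26, 28].
Step 3: chain concatenates: [0, 2, 4, 6, 8, 20, 22, 24, 26, 28].
Step 4: islice takes first 4: [0, 2, 4, 6].
Therefore ans = [0, 2, 4, 6].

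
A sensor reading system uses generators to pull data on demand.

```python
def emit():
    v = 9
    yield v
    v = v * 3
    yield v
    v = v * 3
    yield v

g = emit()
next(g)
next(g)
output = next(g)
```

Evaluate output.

Step 1: Trace through generator execution:
  Yield 1: v starts at 9, yield 9
  Yield 2: v = 9 * 3 = 27, yield 27
  Yield 3: v = 27 * 3 = 81, yield 81
Step 2: First next() gets 9, second next() gets the second value, third next() yields 81.
Therefore output = 81.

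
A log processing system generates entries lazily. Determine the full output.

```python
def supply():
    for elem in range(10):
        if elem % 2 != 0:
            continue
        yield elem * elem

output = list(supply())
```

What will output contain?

Step 1: Only yield elem**2 when elem is divisible by 2:
  elem=0: 0 % 2 == 0, yield 0**2 = 0
  elem=2: 2 % 2 == 0, yield 2**2 = 4
  elem=4: 4 % 2 == 0, yield 4**2 = 16
  elem=6: 6 % 2 == 0, yield 6**2 = 36
  elem=8: 8 % 2 == 0, yield 8**2 = 64
Therefore output = [0, 4, 16, 36, 64].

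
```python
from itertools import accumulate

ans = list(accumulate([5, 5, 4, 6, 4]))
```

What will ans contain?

Step 1: accumulate computes running sums:
  + 5 = 5
  + 5 = 10
  + 4 = 14
  + 6 = 20
  + 4 = 24
Therefore ans = [5, 10, 14, 20, 24].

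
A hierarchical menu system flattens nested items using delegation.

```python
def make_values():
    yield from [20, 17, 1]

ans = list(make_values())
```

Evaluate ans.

Step 1: yield from delegates to the iterable, yielding each element.
Step 2: Collected values: [20, 17, 1].
Therefore ans = [20, 17, 1].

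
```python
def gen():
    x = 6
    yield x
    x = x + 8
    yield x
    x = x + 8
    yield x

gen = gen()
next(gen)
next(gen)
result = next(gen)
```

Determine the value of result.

Step 1: Trace through generator execution:
  Yield 1: x starts at 6, yield 6
  Yield 2: x = 6 + 8 = 14, yield 14
  Yield 3: x = 14 + 8 = 22, yield 22
Step 2: First next() gets 6, second next() gets the second value, third next() yields 22.
Therefore result = 22.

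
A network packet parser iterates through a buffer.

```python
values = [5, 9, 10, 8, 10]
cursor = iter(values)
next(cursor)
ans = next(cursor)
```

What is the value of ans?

Step 1: Create iterator over [5, 9, 10, 8, 10].
Step 2: next() consumes 5.
Step 3: next() returns 9.
Therefore ans = 9.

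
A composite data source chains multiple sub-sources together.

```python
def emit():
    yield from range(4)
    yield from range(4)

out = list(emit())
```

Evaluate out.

Step 1: Trace yields in order:
  yield 0
  yield 1
  yield 2
  yield 3
  yield 0
  yield 1
  yield 2
  yield 3
Therefore out = [0, 1, 2, 3, 0, 1, 2, 3].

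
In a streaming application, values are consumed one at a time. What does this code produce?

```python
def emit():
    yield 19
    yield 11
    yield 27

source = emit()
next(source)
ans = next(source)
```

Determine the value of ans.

Step 1: emit() creates a generator.
Step 2: next(source) yields 19 (consumed and discarded).
Step 3: next(source) yields 11, assigned to ans.
Therefore ans = 11.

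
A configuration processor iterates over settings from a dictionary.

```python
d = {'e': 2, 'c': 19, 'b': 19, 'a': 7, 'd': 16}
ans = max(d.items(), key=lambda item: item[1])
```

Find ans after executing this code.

Step 1: Find item with maximum value:
  ('e', 2)
  ('c', 19)
  ('b', 19)
  ('a', 7)
  ('d', 16)
Step 2: Maximum value is 19 at key 'c'.
Therefore ans = ('c', 19).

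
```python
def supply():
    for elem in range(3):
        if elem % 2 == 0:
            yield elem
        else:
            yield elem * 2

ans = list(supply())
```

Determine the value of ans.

Step 1: For each elem in range(3), yield elem if even, else elem*2:
  elem=0 (even): yield 0
  elem=1 (odd): yield 1*2 = 2
  elem=2 (even): yield 2
Therefore ans = [0, 2, 2].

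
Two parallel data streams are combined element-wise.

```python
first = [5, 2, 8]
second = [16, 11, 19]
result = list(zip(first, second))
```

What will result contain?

Step 1: zip pairs elements at same index:
  Index 0: (5, 16)
  Index 1: (2, 11)
  Index 2: (8, 19)
Therefore result = [(5, 16), (2, 11), (8, 19)].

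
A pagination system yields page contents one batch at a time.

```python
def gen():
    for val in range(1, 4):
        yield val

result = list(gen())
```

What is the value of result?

Step 1: The generator yields each value from range(1, 4).
Step 2: list() consumes all yields: [1, 2, 3].
Therefore result = [1, 2, 3].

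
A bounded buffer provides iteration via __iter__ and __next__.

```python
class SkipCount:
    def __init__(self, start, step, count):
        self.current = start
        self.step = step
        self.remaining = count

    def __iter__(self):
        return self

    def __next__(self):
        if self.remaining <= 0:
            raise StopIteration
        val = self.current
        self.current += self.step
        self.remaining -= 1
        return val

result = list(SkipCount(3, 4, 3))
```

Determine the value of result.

Step 1: SkipCount starts at 3, increments by 4, for 3 steps:
  Yield 3, then current += 4
  Yield 7, then current += 4
  Yield 11, then current += 4
Therefore result = [3, 7, 11].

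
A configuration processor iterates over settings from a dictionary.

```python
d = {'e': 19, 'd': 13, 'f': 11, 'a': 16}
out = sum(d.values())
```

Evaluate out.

Step 1: d.values() = [19, 13, 11, 16].
Step 2: sum = 59.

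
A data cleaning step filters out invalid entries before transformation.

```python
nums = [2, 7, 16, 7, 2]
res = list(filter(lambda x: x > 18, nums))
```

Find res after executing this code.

Step 1: Filter elements > 18:
  2: removed
  7: removed
  16: removed
  7: removed
  2: removed
Therefore res = [].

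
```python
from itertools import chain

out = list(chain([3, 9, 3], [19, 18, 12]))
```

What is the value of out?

Step 1: chain() concatenates iterables: [3, 9, 3] + [19, 18, 12].
Therefore out = [3, 9, 3, 19, 18, 12].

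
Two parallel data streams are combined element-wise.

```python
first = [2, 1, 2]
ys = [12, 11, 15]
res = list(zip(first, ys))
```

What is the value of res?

Step 1: zip pairs elements at same index:
  Index 0: (2, 12)
  Index 1: (1, 11)
  Index 2: (2, 15)
Therefore res = [(2, 12), (1, 11), (2, 15)].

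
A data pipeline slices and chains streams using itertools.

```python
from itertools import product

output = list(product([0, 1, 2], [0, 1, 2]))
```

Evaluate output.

Step 1: product([0, 1, 2], [0, 1, 2]) gives all pairs:
  (0, 0)
  (0, 1)
  (0, 2)
  (1, 0)
  (1, 1)
  (1, 2)
  (2, 0)
  (2, 1)
  (2, 2)
Therefore output = [(0, 0), (0, 1), (0, 2), (1, 0), (1, 1), (1, 2), (2, 0), (2, 1), (2, 2)].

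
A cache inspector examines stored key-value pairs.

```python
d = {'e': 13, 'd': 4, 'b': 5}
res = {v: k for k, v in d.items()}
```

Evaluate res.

Step 1: Invert dict (swap keys and values):
  'e': 13 -> 13: 'e'
  'd': 4 -> 4: 'd'
  'b': 5 -> 5: 'b'
Therefore res = {13: 'e', 4: 'd', 5: 'b'}.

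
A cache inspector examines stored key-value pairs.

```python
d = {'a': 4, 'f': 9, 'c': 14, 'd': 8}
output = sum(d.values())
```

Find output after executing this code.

Step 1: d.values() = [4, 9, 14, 8].
Step 2: sum = 35.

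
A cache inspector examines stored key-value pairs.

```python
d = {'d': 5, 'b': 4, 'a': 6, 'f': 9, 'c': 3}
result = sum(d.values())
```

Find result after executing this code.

Step 1: d.values() = [5, 4, 6, 9, 3].
Step 2: sum = 27.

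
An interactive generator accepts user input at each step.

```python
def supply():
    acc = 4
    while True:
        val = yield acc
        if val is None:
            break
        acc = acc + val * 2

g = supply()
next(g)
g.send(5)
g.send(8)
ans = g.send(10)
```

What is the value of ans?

Step 1: next() -> yield acc=4.
Step 2: send(5) -> val=5, acc = 4 + 5*2 = 14, yield 14.
Step 3: send(8) -> val=8, acc = 14 + 8*2 = 30, yield 30.
Step 4: send(10) -> val=10, acc = 30 + 10*2 = 50, yield 50.
Therefore ans = 50.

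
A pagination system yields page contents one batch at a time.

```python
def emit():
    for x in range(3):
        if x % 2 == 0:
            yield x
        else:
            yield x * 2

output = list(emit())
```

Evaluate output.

Step 1: For each x in range(3), yield x if even, else x*2:
  x=0 (even): yield 0
  x=1 (odd): yield 1*2 = 2
  x=2 (even): yield 2
Therefore output = [0, 2, 2].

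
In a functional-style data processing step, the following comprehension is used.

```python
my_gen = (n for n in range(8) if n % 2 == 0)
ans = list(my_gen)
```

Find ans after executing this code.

Step 1: Filter range(8) keeping only even values:
  n=0: even, included
  n=1: odd, excluded
  n=2: even, included
  n=3: odd, excluded
  n=4: even, included
  n=5: odd, excluded
  n=6: even, included
  n=7: odd, excluded
Therefore ans = [0, 2, 4, 6].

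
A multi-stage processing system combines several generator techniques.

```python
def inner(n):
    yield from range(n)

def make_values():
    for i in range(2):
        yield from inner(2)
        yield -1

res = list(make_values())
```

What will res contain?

Step 1: For each i in range(2):
  i=0: yield from inner(2) -> [0, 1], then yield -1
  i=1: yield from inner(2) -> [0, 1], then yield -1
Therefore res = [0, 1, -1, 0, 1, -1].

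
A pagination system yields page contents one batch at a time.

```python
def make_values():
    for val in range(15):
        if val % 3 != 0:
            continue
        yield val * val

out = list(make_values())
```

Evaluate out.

Step 1: Only yield val**2 when val is divisible by 3:
  val=0: 0 % 3 == 0, yield 0**2 = 0
  val=3: 3 % 3 == 0, yield 3**2 = 9
  val=6: 6 % 3 == 0, yield 6**2 = 36
  val=9: 9 % 3 == 0, yield 9**2 = 81
  val=12: 12 % 3 == 0, yield 12**2 = 144
Therefore out = [0, 9, 36, 81, 144].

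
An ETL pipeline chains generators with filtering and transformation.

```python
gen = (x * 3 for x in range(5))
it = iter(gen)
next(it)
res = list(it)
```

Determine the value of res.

Step 1: Generator produces [0, 3, 6, 9, 12].
Step 2: next(it) consumes first element (0).
Step 3: list(it) collects remaining: [3, 6, 9, 12].
Therefore res = [3, 6, 9, 12].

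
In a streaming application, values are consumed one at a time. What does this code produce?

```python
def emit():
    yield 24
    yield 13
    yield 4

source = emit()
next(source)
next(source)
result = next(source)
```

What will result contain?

Step 1: emit() creates a generator.
Step 2: next(source) yields 24 (consumed and discarded).
Step 3: next(source) yields 13 (consumed and discarded).
Step 4: next(source) yields 4, assigned to result.
Therefore result = 4.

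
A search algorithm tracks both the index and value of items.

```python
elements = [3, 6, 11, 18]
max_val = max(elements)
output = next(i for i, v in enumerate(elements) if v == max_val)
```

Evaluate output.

Step 1: max([3, 6, 11, 18]) = 18.
Step 2: Find first index where value == 18:
  Index 0: 3 != 18
  Index 1: 6 != 18
  Index 2: 11 != 18
  Index 3: 18 == 18, found!
Therefore output = 3.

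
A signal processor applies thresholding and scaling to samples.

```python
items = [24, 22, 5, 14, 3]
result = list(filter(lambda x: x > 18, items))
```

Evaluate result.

Step 1: Filter elements > 18:
  24: kept
  22: kept
  5: removed
  14: removed
  3: removed
Therefore result = [24, 22].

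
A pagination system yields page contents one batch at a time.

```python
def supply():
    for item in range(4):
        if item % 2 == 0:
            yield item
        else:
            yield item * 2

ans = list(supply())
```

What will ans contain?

Step 1: For each item in range(4), yield item if even, else item*2:
  item=0 (even): yield 0
  item=1 (odd): yield 1*2 = 2
  item=2 (even): yield 2
  item=3 (odd): yield 3*2 = 6
Therefore ans = [0, 2, 2, 6].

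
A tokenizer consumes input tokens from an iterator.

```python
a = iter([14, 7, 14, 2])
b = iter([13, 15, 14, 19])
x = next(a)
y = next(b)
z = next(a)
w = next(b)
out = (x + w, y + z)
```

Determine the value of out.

Step 1: a iterates [14, 7, 14, 2], b iterates [13, 15, 14, 19].
Step 2: x = next(a) = 14, y = next(b) = 13.
Step 3: z = next(a) = 7, w = next(b) = 15.
Step 4: out = (14 + 15, 13 + 7) = (29, 20).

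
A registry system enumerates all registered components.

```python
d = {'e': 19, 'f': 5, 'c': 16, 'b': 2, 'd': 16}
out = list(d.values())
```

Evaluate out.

Step 1: d.values() returns the dictionary values in insertion order.
Therefore out = [19, 5, 16, 2, 16].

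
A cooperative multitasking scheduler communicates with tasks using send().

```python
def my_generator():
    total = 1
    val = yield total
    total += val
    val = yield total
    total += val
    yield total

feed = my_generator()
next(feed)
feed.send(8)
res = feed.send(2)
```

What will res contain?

Step 1: next() -> yield total=1.
Step 2: send(8) -> val=8, total = 1+8 = 9, yield 9.
Step 3: send(2) -> val=2, total = 9+2 = 11, yield 11.
Therefore res = 11.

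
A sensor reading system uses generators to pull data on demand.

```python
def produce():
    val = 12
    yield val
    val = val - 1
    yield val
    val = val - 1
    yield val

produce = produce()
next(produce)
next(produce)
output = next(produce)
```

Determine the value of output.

Step 1: Trace through generator execution:
  Yield 1: val starts at 12, yield 12
  Yield 2: val = 12 - 1 = 11, yield 11
  Yield 3: val = 11 - 1 = 10, yield 10
Step 2: First next() gets 12, second next() gets the second value, third next() yields 10.
Therefore output = 10.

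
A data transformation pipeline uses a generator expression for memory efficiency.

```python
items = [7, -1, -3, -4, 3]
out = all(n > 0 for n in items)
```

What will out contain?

Step 1: Check n > 0 for each element in [7, -1, -3, -4, 3]:
  7 > 0: True
  -1 > 0: False
  -3 > 0: False
  -4 > 0: False
  3 > 0: True
Step 2: all() returns False.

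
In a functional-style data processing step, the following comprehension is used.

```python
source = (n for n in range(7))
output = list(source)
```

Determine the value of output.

Step 1: Generator expression iterates range(7): [0, 1, 2, 3, 4, 5, 6].
Step 2: list() collects all values.
Therefore output = [0, 1, 2, 3, 4, 5, 6].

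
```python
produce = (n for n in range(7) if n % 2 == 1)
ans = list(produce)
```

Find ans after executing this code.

Step 1: Filter range(7) keeping only odd values:
  n=0: even, excluded
  n=1: odd, included
  n=2: even, excluded
  n=3: odd, included
  n=4: even, excluded
  n=5: odd, included
  n=6: even, excluded
Therefore ans = [1, 3, 5].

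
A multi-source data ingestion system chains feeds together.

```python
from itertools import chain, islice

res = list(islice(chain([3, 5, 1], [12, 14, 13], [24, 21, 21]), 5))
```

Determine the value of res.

Step 1: chain([3, 5, 1], [12, 14, 13], [24, 21, 21]) = [3, 5, 1, 12, 14, 13, 24, 21, 21].
Step 2: islice takes first 5 elements: [3, 5, 1, 12, 14].
Therefore res = [3, 5, 1, 12, 14].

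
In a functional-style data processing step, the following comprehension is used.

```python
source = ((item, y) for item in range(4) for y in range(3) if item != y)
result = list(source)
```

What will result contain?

Step 1: Nested generator over range(4) x range(3) where item != y:
  (0, 0): excluded (item == y)
  (0, 1): included
  (0, 2): included
  (1, 0): included
  (1, 1): excluded (item == y)
  (1, 2): included
  (2, 0): included
  (2, 1): included
  (2, 2): excluded (item == y)
  (3, 0): included
  (3, 1): included
  (3, 2): included
Therefore result = [(0, 1), (0, 2), (1, 0), (1, 2), (2, 0), (2, 1), (3, 0), (3, 1), (3, 2)].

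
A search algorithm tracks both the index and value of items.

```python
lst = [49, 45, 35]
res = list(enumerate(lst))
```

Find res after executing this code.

Step 1: enumerate pairs each element with its index:
  (0, 49)
  (1, 45)
  (2, 35)
Therefore res = [(0, 49), (1, 45), (2, 35)].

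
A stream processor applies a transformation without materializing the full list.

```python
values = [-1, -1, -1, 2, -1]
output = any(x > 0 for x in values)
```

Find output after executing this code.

Step 1: Check x > 0 for each element in [-1, -1, -1, 2, -1]:
  -1 > 0: False
  -1 > 0: False
  -1 > 0: False
  2 > 0: True
  -1 > 0: False
Step 2: any() returns True.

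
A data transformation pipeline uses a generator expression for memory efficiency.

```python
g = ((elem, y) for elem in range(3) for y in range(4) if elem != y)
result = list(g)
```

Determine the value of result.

Step 1: Nested generator over range(3) x range(4) where elem != y:
  (0, 0): excluded (elem == y)
  (0, 1): included
  (0, 2): included
  (0, 3): included
  (1, 0): included
  (1, 1): excluded (elem == y)
  (1, 2): included
  (1, 3): included
  (2, 0): included
  (2, 1): included
  (2, 2): excluded (elem == y)
  (2, 3): included
Therefore result = [(0, 1), (0, 2), (0, 3), (1, 0), (1, 2), (1, 3), (2, 0), (2, 1), (2, 3)].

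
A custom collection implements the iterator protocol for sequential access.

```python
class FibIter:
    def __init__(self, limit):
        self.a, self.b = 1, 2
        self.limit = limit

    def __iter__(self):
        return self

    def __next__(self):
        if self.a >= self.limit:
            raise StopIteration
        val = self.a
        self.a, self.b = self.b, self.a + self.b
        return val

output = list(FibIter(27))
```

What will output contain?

Step 1: Fibonacci-like sequence (a=1, b=2) until >= 27:
  Yield 1, then a,b = 2,3
  Yield 2, then a,b = 3,5
  Yield 3, then a,b = 5,8
  Yield 5, then a,b = 8,13
  Yield 8, then a,b = 13,21
  Yield 13, then a,b = 21,34
  Yield 21, then a,b = 34,55
Step 2: 34 >= 27, stop.
Therefore output = [1, 2, 3, 5, 8, 13, 21].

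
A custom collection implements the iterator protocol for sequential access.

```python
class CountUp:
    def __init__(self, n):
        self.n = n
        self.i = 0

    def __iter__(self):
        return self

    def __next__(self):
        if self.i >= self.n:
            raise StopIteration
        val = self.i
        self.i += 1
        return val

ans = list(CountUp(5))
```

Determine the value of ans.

Step 1: CountUp(5) creates an iterator counting 0 to 4.
Step 2: list() consumes all values: [0, 1, 2, 3, 4].
Therefore ans = [0, 1, 2, 3, 4].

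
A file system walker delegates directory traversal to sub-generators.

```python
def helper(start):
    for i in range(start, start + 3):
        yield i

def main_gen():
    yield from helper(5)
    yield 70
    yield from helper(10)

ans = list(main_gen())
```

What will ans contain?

Step 1: main_gen() delegates to helper(5):
  yield 5
  yield 6
  yield 7
Step 2: yield 70
Step 3: Delegates to helper(10):
  yield 10
  yield 11
  yield 12
Therefore ans = [5, 6, 7, 70, 10, 11, 12].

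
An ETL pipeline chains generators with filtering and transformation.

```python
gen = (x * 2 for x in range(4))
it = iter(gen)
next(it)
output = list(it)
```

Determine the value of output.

Step 1: Generator produces [0, 2, 4, 6].
Step 2: next(it) consumes first element (0).
Step 3: list(it) collects remaining: [2, 4, 6].
Therefore output = [2, 4, 6].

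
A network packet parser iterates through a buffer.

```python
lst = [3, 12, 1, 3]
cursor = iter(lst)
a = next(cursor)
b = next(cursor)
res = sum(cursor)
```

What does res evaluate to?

Step 1: Create iterator over [3, 12, 1, 3].
Step 2: a = next() = 3, b = next() = 12.
Step 3: sum() of remaining [1, 3] = 4.
Therefore res = 4.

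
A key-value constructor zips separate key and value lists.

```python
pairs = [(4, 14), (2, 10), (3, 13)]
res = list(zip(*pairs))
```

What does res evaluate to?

Step 1: zip(*pairs) transposes: unzips [(4, 14), (2, 10), (3, 13)] into separate sequences.
Step 2: First elements: (4, 2, 3), second elements: (14, 10, 13).
Therefore res = [(4, 2, 3), (14, 10, 13)].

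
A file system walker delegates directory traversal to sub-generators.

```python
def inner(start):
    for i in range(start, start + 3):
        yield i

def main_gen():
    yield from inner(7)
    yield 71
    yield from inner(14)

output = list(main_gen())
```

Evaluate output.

Step 1: main_gen() delegates to inner(7):
  yield 7
  yield 8
  yield 9
Step 2: yield 71
Step 3: Delegates to inner(14):
  yield 14
  yield 15
  yield 16
Therefore output = [7, 8, 9, 71, 14, 15, 16].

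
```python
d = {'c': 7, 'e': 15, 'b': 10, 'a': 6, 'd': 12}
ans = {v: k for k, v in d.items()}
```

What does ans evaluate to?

Step 1: Invert dict (swap keys and values):
  'c': 7 -> 7: 'c'
  'e': 15 -> 15: 'e'
  'b': 10 -> 10: 'b'
  'a': 6 -> 6: 'a'
  'd': 12 -> 12: 'd'
Therefore ans = {7: 'c', 15: 'e', 10: 'b', 6: 'a', 12: 'd'}.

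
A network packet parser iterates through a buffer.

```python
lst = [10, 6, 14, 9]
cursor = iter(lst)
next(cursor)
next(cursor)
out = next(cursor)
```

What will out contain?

Step 1: Create iterator over [10, 6, 14, 9].
Step 2: next() consumes 10.
Step 3: next() consumes 6.
Step 4: next() returns 14.
Therefore out = 14.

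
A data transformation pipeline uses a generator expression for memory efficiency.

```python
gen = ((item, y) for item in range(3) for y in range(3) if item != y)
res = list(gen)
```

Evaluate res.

Step 1: Nested generator over range(3) x range(3) where item != y:
  (0, 0): excluded (item == y)
  (0, 1): included
  (0, 2): included
  (1, 0): included
  (1, 1): excluded (item == y)
  (1, 2): included
  (2, 0): included
  (2, 1): included
  (2, 2): excluded (item == y)
Therefore res = [(0, 1), (0, 2), (1, 0), (1, 2), (2, 0), (2, 1)].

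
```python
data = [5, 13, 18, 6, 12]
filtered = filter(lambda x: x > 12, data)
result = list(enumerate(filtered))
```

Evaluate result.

Step 1: Filter [5, 13, 18, 6, 12] for > 12: [13, 18].
Step 2: enumerate re-indexes from 0: [(0, 13), (1, 18)].
Therefore result = [(0, 13), (1, 18)].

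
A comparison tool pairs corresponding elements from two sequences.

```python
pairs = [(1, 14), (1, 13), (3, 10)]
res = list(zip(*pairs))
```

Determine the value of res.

Step 1: zip(*pairs) transposes: unzips [(1, 14), (1, 13), (3, 10)] into separate sequences.
Step 2: First elements: (1, 1, 3), second elements: (14, 13, 10).
Therefore res = [(1, 1, 3), (14, 13, 10)].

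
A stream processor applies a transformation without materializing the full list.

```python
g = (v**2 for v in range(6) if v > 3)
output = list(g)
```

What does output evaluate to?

Step 1: For range(6), keep v > 3, then square:
  v=0: 0 <= 3, excluded
  v=1: 1 <= 3, excluded
  v=2: 2 <= 3, excluded
  v=3: 3 <= 3, excluded
  v=4: 4 > 3, yield 4**2 = 16
  v=5: 5 > 3, yield 5**2 = 25
Therefore output = [16, 25].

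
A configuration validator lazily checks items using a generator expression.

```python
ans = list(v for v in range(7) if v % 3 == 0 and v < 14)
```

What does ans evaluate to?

Step 1: Filter range(7) where v % 3 == 0 and v < 14:
  v=0: both conditions met, included
  v=1: excluded (1 % 3 != 0)
  v=2: excluded (2 % 3 != 0)
  v=3: both conditions met, included
  v=4: excluded (4 % 3 != 0)
  v=5: excluded (5 % 3 != 0)
  v=6: both conditions met, included
Therefore ans = [0, 3, 6].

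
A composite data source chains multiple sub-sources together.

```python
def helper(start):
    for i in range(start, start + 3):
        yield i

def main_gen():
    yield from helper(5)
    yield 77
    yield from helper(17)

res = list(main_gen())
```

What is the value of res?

Step 1: main_gen() delegates to helper(5):
  yield 5
  yield 6
  yield 7
Step 2: yield 77
Step 3: Delegates to helper(17):
  yield 17
  yield 18
  yield 19
Therefore res = [5, 6, 7, 77, 17, 18, 19].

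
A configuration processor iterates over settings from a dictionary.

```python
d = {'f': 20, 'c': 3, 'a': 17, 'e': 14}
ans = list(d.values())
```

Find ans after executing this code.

Step 1: d.values() returns the dictionary values in insertion order.
Therefore ans = [20, 3, 17, 14].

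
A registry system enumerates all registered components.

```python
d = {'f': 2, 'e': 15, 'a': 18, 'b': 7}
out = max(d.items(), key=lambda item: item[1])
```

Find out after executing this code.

Step 1: Find item with maximum value:
  ('f', 2)
  ('e', 15)
  ('a', 18)
  ('b', 7)
Step 2: Maximum value is 18 at key 'a'.
Therefore out = ('a', 18).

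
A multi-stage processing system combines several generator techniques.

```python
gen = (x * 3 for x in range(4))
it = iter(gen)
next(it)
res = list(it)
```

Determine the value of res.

Step 1: Generator produces [0, 3, 6, 9].
Step 2: next(it) consumes first element (0).
Step 3: list(it) collects remaining: [3, 6, 9].
Therefore res = [3, 6, 9].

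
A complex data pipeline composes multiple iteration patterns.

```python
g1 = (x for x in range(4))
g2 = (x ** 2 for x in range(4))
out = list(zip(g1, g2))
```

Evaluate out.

Step 1: g1 produces [0, 1, 2, 3].
Step 2: g2 produces [0, 1, 4, 9].
Step 3: zip pairs them: [(0, 0), (1, 1), (2, 4), (3, 9)].
Therefore out = [(0, 0), (1, 1), (2, 4), (3, 9)].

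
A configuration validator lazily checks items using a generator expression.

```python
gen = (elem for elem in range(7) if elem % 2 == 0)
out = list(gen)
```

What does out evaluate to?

Step 1: Filter range(7) keeping only even values:
  elem=0: even, included
  elem=1: odd, excluded
  elem=2: even, included
  elem=3: odd, excluded
  elem=4: even, included
  elem=5: odd, excluded
  elem=6: even, included
Therefore out = [0, 2, 4, 6].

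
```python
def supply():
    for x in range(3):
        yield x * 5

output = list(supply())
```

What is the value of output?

Step 1: For each x in range(3), yield x * 5:
  x=0: yield 0 * 5 = 0
  x=1: yield 1 * 5 = 5
  x=2: yield 2 * 5 = 10
Therefore output = [0, 5, 10].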